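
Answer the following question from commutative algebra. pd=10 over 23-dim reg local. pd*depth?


pd+depth=23
depth=23-10=13
pd*depth=10*13=130


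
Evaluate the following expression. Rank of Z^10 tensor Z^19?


rank(M(x)N) = rank(M)*rank(N)
10*19 = 190


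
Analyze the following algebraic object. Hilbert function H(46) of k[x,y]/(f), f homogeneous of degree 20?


H(t)=d for t>=d-1.
d=20, t=46
H(46)=20


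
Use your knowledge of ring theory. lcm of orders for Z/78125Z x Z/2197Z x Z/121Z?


Exponent = lcm of the cyclic orders; pairwise coprime => product.
5^7*13^3*11^2=78125*2197*121=20768515625


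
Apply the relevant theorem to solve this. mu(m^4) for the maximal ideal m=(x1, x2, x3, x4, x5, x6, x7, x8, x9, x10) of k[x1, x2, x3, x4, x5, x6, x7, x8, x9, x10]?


Graded Nakayama: mu(m^d) = dim_k (m^d/m^(d+1)) = #degree-4 monomials in 10 vars
C(n+d-1,d)=C(13,4)=715


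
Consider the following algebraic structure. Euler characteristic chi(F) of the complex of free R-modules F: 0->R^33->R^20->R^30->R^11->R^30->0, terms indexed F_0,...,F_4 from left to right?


chi = sum (-1)^i * rank:
(-1)^0*33=33
(-1)^1*20=-20
(-1)^2*30=30
(-1)^3*11=-11
(-1)^4*30=30
chi=62


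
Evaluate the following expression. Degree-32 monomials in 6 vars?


C(d+n-1,n-1)=C(37,5)=435897


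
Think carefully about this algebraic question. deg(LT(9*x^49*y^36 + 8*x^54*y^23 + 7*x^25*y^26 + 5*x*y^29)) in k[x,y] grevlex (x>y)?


LT: 9*x^49*y^36
deg_x=49, deg_y=36
Total=49+36=85


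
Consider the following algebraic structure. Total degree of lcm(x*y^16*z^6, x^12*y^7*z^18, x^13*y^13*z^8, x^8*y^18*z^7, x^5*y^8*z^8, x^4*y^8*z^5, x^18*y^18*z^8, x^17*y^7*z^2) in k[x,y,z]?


lcm = componentwise max:
x: max(1,12,13,8,5,4,18,17)=18
y: max(16,7,13,18,8,8,18,7)=18
z: max(6,18,8,7,8,5,8,2)=18
Total=18+18+18=54


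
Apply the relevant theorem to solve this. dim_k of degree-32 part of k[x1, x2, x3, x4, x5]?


C(d+n-1,n-1)=C(36,4)=58905


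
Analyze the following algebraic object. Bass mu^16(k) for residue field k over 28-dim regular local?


C(n,i)=C(28,16)=30421755


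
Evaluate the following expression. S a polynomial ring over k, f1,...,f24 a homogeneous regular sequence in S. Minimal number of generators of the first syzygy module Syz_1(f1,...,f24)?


Regular sequence => Koszul complex is the minimal free resolution.
Syz_1 minimally generated by Koszul relations f_i*e_j - f_j*e_i (i<j): mu(Syz_1) = beta_2 = C(m,2) = m(m-1)/2
m=24
24*23/2 = 276


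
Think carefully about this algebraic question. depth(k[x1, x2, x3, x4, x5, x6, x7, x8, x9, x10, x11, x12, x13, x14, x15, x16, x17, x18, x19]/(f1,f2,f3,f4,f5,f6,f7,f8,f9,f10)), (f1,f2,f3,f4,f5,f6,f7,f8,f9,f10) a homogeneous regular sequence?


depth(R)=19
depth(R/I)=19-10=9


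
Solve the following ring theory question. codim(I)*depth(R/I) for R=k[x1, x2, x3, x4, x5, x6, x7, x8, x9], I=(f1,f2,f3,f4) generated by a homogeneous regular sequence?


codim=4, depth=dim(R/I)=9-4=5
Product=4*5=20


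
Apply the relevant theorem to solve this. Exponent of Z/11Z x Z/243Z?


Exponent = lcm of the cyclic orders; pairwise coprime => product.
11^1*3^5=11*243=2673


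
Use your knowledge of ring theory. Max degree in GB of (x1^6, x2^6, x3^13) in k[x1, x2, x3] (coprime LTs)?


Pure powers, coprime LTs => already GB.
Degrees: 6, 6, 13
Max=13


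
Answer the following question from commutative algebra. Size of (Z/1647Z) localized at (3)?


3-primary part: 1647=3^3*61
Size=3^3=27


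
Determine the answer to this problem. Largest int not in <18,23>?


gcd(18,23)=1 => F=ab-a-b=18*23-18-23=414-41=373


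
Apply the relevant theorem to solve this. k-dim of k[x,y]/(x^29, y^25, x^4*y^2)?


k[x,y]/I, I = (x^29, y^25, x^4*y^2)
Rect: 29x25=725. Corner: (29-4)x(25-2)=575.
dim = 725-575 = 150


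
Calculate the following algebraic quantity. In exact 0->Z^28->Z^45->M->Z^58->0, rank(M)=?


Alt sum=0:
(-1)^0*28 + (-1)^1*45 + (-1)^2*? + (-1)^3*58=0
rank(M)=75


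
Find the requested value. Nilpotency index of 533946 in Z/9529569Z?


533946^k mod 9529569:
k=1: 533946
k=2: 2215143
k=3: 4287843
k=4: 7195797
k=5: 6806835
k=6: 0
First zero at k = 6


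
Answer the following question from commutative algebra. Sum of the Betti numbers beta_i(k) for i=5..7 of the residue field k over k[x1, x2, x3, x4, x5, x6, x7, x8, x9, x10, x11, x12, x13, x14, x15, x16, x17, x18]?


Koszul resolution: beta_i(k)=C(n,i), n=18
C(18,5)=8568, C(18,6)=18564, C(18,7)=31824
Sum=58956


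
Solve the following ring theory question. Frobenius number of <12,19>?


gcd(12,19)=1 => F=ab-a-b=12*19-12-19=228-31=197


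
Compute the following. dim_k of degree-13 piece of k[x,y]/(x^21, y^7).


k[x,y], I = (x^21, y^7), d = 13
Need i < 21 and d-i < 7.
Range: 7 <= i <= 13.
H(13) = 7


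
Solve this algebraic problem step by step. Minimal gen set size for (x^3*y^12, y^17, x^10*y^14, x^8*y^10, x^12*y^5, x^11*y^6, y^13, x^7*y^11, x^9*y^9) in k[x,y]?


Remove redundant (divisible by others).
x^10*y^14 redundant.
y^17 redundant.
Min: x^12*y^5, x^11*y^6, x^9*y^9, x^8*y^10, x^7*y^11, x^3*y^12, y^13
Count=7


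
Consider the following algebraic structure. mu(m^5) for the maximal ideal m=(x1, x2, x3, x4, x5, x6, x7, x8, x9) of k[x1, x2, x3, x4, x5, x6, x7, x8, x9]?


Graded Nakayama: mu(m^d) = dim_k (m^d/m^(d+1)) = #degree-5 monomials in 9 vars
C(n+d-1,d)=C(13,5)=1287


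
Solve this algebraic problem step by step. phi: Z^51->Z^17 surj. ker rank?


rank(ker) = 51-17 = 34


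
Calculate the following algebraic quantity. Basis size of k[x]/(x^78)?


Basis: 1,x,...,x^77
dim=78


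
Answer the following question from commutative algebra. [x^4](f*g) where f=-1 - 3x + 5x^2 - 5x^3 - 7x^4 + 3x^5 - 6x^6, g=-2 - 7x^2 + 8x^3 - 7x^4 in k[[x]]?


[x^4] = sum a_i*b_j, i+j=4
  -1*-7=7
  -3*8=-24
  5*-7=-35
  -7*-2=14
Sum=-38


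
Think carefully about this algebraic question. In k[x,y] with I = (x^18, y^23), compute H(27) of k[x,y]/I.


k[x,y], I = (x^18, y^23), d = 27
Need i < 18 and d-i < 23.
Range: 5 <= i <= 17.
H(27) = 13


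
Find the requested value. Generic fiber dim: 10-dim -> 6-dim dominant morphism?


dim(fiber)=dim(X)-dim(Y)=10-6=4


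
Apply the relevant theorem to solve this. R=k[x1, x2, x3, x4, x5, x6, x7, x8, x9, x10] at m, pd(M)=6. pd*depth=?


pd+depth=10
depth=10-6=4
pd*depth=6*4=24


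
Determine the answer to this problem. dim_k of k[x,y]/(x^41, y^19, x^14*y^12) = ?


k[x,y]/I, I = (x^41, y^19, x^14*y^12)
Rect: 41x19=779. Corner: (41-14)x(19-12)=189.
dim = 779-189 = 590


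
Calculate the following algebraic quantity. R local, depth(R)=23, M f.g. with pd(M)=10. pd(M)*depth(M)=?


pd+depth=23
depth=23-10=13
pd*depth=10*13=130


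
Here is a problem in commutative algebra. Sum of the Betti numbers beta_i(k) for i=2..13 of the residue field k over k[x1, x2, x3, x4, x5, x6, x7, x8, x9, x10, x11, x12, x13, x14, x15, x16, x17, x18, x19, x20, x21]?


Koszul resolution: beta_i(k)=C(n,i), n=21
C(21,2)=210, C(21,3)=1330, C(21,4)=5985, C(21,5)=20349, C(21,6)=54264, C(21,7)=116280, C(21,8)=203490, C(21,9)=293930, C(21,10)=352716, C(21,11)=352716, C(21,12)=293930, C(21,13)=203490
Sum=1898690


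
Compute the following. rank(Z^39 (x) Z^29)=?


rank(M(x)N) = rank(M)*rank(N)
39*29 = 1131


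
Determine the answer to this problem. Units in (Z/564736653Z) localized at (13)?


Local ring = Z/62748517Z.
phi(62748517) = 13^6*(13-1) = 57921708


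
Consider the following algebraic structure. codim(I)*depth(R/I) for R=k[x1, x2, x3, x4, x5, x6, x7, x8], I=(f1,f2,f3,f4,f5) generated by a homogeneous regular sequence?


codim=5, depth=dim(R/I)=8-5=3
Product=5*3=15


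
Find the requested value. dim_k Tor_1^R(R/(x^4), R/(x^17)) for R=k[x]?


Tor_1(R/I,R/J)=(I cap J)/IJ=(x^17)/(x^21)
dim=21-17=min(4,17)=4


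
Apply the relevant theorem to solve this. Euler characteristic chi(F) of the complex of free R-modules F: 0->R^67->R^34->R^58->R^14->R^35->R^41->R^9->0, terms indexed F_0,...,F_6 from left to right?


chi = sum (-1)^i * rank:
(-1)^0*67=67
(-1)^1*34=-34
(-1)^2*58=58
(-1)^3*14=-14
(-1)^4*35=35
(-1)^5*41=-41
(-1)^6*9=9
chi=80


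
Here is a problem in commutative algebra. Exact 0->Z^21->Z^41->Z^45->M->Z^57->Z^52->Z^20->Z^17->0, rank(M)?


Alt sum=0:
(-1)^0*21 + (-1)^1*41 + (-1)^2*45 + (-1)^3*? + (-1)^4*57 + (-1)^5*52 + (-1)^6*20 + (-1)^7*17=0
rank(M)=33


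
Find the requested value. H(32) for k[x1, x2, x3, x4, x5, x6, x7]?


C(d+n-1,n-1)=C(38,6)=2760681


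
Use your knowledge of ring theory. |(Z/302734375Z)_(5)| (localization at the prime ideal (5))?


5-primary part: 302734375=5^10*31
Size=5^10=9765625


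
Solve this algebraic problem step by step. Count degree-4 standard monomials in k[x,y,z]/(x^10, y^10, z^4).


Need i<10, j<10, k<4 with i+j+k=4.
For each i, j ranges over max(0,4-i-3)..min(9,4-i):
  i=0: j in [1,4] -> 4
  i=1: j in [0,3] -> 4
  i=2: j in [0,2] -> 3
  i=3: j in [0,1] -> 2
  i=4: j in [0,0] -> 1
H(4) = 4+4+3+2+1 = 14


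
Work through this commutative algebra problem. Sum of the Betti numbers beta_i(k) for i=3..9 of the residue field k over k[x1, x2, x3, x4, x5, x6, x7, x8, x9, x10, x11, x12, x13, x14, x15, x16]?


Koszul resolution: beta_i(k)=C(n,i), n=16
C(16,3)=560, C(16,4)=1820, C(16,5)=4368, C(16,6)=8008, C(16,7)=11440, C(16,8)=12870, C(16,9)=11440
Sum=50506


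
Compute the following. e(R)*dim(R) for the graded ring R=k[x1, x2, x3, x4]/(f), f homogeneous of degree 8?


e(R)=deg(f)=8, dim(R)=4-1=3
e*dim=8*3=24


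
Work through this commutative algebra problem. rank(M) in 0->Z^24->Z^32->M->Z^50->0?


Alt sum=0:
(-1)^0*24 + (-1)^1*32 + (-1)^2*? + (-1)^3*50=0
rank(M)=58


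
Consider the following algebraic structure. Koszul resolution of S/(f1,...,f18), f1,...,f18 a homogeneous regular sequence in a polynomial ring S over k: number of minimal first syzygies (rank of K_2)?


Regular sequence => Koszul complex is the minimal free resolution.
Syz_1 minimally generated by Koszul relations f_i*e_j - f_j*e_i (i<j): mu(Syz_1) = beta_2 = C(m,2) = m(m-1)/2
m=18
18*17/2 = 153


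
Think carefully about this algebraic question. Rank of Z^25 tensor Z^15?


rank(M(x)N) = rank(M)*rank(N)
25*15 = 375


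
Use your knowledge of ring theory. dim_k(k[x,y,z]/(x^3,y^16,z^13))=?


Basis: x^iy^jz^k, i<3,j<16,k<13
3*16*13=624


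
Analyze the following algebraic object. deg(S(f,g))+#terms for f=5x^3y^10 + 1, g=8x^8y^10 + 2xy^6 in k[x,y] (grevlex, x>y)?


LT(f)=5x^3y^10, LT(g)=8x^8y^10
lcm(LM)=x^8y^10
S(f,g) (scaled by 40 to clear denominators) = 8x^5*f - 5*g = -10xy^6 + 8x^5
2 terms, deg 7.
7+2=9


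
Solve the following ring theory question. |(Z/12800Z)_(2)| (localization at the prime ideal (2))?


2-primary part: 12800=2^9*25
Size=2^9=512


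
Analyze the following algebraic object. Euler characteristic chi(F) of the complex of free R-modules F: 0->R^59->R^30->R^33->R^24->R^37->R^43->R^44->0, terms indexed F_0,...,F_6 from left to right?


chi = sum (-1)^i * rank:
(-1)^0*59=59
(-1)^1*30=-30
(-1)^2*33=33
(-1)^3*24=-24
(-1)^4*37=37
(-1)^5*43=-43
(-1)^6*44=44
chi=76


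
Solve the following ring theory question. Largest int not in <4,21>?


gcd(4,21)=1 => F=ab-a-b=4*21-4-21=84-25=59


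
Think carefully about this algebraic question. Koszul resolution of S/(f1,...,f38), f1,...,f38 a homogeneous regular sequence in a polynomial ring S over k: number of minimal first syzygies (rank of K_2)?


Regular sequence => Koszul complex is the minimal free resolution.
Syz_1 minimally generated by Koszul relations f_i*e_j - f_j*e_i (i<j): mu(Syz_1) = beta_2 = C(m,2) = m(m-1)/2
m=38
38*37/2 = 703


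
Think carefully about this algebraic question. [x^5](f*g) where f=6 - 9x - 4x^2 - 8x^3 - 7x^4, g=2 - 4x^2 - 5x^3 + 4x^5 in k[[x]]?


[x^5] = sum a_i*b_j, i+j=5
  6*4=24
  -4*-5=20
  -8*-4=32
Sum=76


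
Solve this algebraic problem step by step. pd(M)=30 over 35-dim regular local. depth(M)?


pd+depth=depth(R)=35
depth=35-30=5


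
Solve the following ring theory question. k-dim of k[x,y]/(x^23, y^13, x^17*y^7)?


k[x,y]/I, I = (x^23, y^13, x^17*y^7)
Rect: 23x13=299. Corner: (23-17)x(13-7)=36.
dim = 299-36 = 263


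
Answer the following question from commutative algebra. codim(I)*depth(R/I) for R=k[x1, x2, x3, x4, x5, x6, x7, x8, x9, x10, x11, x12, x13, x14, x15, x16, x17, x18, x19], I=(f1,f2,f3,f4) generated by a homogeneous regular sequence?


codim=4, depth=dim(R/I)=19-4=15
Product=4*15=60


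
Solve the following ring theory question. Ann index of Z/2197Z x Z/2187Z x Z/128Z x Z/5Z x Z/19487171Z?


Exponent = lcm of the cyclic orders; pairwise coprime => product.
13^3*3^7*2^7*5^1*11^7=2197*2187*128*5*19487171=59924940301100160


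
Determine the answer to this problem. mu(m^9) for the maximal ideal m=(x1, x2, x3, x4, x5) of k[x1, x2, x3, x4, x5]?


Graded Nakayama: mu(m^d) = dim_k (m^d/m^(d+1)) = #degree-9 monomials in 5 vars
C(n+d-1,d)=C(13,9)=715


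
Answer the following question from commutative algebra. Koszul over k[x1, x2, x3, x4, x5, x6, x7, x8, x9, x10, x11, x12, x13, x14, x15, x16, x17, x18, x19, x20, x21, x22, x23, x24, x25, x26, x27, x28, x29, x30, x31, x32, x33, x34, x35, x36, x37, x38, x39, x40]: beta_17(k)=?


C(n,i)=C(40,17)=88732378800


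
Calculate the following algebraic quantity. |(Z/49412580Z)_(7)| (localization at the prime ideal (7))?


7-primary part: 49412580=7^7*60
Size=7^7=823543


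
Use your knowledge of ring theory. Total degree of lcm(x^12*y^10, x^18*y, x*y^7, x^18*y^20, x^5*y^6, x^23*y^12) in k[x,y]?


lcm = componentwise max:
x: max(12,18,1,18,5,23)=23
y: max(10,1,7,20,6,12)=20
Total=23+20=43


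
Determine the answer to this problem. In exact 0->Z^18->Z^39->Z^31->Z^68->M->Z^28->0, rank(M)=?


Alt sum=0:
(-1)^0*18 + (-1)^1*39 + (-1)^2*31 + (-1)^3*68 + (-1)^4*? + (-1)^5*28=0
rank(M)=86


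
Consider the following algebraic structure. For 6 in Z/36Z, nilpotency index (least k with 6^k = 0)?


6^k mod 36:
k=1: 6
k=2: 0
First zero at k = 2


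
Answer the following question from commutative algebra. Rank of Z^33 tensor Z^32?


rank(M(x)N) = rank(M)*rank(N)
33*32 = 1056


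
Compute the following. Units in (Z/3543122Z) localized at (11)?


Local ring = Z/1771561Z.
phi(1771561) = 11^5*(11-1) = 1610510


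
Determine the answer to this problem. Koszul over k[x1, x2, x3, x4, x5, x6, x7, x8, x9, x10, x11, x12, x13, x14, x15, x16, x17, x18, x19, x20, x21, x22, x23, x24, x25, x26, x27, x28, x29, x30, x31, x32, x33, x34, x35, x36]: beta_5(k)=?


C(n,i)=C(36,5)=376992


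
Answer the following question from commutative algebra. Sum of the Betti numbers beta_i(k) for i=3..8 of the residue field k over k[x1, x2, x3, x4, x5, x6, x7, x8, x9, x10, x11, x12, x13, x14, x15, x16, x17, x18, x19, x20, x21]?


Koszul resolution: beta_i(k)=C(n,i), n=21
C(21,3)=1330, C(21,4)=5985, C(21,5)=20349, C(21,6)=54264, C(21,7)=116280, C(21,8)=203490
Sum=401698


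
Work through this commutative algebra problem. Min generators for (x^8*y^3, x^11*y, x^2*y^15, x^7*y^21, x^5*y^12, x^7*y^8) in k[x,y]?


Remove redundant (divisible by others).
x^7*y^21 redundant.
Min: x^11*y, x^8*y^3, x^7*y^8, x^5*y^12, x^2*y^15
Count=5


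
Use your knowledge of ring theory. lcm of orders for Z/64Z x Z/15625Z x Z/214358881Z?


Exponent = lcm of the cyclic orders; pairwise coprime => product.
2^6*5^6*11^8=64*15625*214358881=214358881000000


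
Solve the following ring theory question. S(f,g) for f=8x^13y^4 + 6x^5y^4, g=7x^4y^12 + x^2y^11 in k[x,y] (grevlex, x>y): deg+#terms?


LT(f)=8x^13y^4, LT(g)=7x^4y^12
lcm(LM)=x^13y^12
S(f,g) (scaled by 56 to clear denominators) = 7y^8*f - 8x^9*g = -8x^11y^11 + 42x^5y^12
2 terms, deg 22.
22+2=24


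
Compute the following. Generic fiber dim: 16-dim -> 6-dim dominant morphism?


dim(fiber)=dim(X)-dim(Y)=16-6=10


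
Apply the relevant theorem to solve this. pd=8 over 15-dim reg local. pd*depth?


pd+depth=15
depth=15-8=7
pd*depth=8*7=56


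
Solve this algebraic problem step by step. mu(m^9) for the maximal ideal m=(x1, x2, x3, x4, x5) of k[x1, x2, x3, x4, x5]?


Graded Nakayama: mu(m^d) = dim_k (m^d/m^(d+1)) = #degree-9 monomials in 5 vars
C(n+d-1,d)=C(13,9)=715


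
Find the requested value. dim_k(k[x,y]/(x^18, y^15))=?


Basis: x^i*y^j, i<18, j<15
18*15=270


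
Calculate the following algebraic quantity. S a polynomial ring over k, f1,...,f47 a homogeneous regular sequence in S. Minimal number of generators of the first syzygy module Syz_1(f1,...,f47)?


Regular sequence => Koszul complex is the minimal free resolution.
Syz_1 minimally generated by Koszul relations f_i*e_j - f_j*e_i (i<j): mu(Syz_1) = beta_2 = C(m,2) = m(m-1)/2
m=47
47*46/2 = 1081


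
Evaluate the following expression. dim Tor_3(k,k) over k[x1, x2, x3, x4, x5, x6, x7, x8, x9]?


Koszul: C(n,i)=C(9,3)=84


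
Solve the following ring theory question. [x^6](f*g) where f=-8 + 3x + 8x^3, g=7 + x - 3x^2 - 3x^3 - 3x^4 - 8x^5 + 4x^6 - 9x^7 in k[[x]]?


[x^6] = sum a_i*b_j, i+j=6
  -8*4=-32
  3*-8=-24
  8*-3=-24
Sum=-80


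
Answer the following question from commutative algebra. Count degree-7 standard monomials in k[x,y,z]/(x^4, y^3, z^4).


Need i<4, j<3, k<4 with i+j+k=7.
For each i, j ranges over max(0,7-i-3)..min(2,7-i):
  i=0: j in [4,2] -> 0
  i=1: j in [3,2] -> 0
  i=2: j in [2,2] -> 1
  i=3: j in [1,2] -> 2
H(7) = 0+0+1+2 = 3


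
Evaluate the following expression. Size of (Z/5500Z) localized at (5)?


5-primary part: 5500=5^3*44
Size=5^3=125


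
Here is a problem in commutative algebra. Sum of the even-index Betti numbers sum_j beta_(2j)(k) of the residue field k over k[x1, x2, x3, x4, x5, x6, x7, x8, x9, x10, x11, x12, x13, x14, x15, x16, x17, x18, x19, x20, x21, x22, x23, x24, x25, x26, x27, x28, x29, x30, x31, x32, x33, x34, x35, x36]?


Koszul resolution: beta_i(k)=C(n,i), n=36
sum_even C(36,i) = 2^(n-1) = 2^35 = 34359738368


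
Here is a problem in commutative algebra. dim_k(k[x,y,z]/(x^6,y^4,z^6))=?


Basis: x^iy^jz^k, i<6,j<4,k<6
6*4*6=144


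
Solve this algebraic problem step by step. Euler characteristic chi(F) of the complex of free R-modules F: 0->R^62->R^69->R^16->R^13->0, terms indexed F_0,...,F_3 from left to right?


chi = sum (-1)^i * rank:
(-1)^0*62=62
(-1)^1*69=-69
(-1)^2*16=16
(-1)^3*13=-13
chi=-4


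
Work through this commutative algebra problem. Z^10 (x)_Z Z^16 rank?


rank(M(x)N) = rank(M)*rank(N)
10*16 = 160


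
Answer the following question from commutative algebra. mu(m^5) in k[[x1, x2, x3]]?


C(n+d-1,d)=C(7,5)=21


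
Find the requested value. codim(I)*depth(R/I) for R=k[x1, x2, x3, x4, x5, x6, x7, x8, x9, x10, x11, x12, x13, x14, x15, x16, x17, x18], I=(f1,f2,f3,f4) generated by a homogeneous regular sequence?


codim=4, depth=dim(R/I)=18-4=14
Product=4*14=56


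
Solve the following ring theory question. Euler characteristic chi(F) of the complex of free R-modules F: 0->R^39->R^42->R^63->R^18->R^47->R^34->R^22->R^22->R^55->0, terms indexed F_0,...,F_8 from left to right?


chi = sum (-1)^i * rank:
(-1)^0*39=39
(-1)^1*42=-42
(-1)^2*63=63
(-1)^3*18=-18
(-1)^4*47=47
(-1)^5*34=-34
(-1)^6*22=22
(-1)^7*22=-22
(-1)^8*55=55
chi=110


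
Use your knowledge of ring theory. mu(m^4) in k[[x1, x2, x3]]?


C(n+d-1,d)=C(6,4)=15


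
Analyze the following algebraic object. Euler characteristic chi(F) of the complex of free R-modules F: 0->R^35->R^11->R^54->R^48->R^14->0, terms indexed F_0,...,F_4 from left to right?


chi = sum (-1)^i * rank:
(-1)^0*35=35
(-1)^1*11=-11
(-1)^2*54=54
(-1)^3*48=-48
(-1)^4*14=14
chi=44


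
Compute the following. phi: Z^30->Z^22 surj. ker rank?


rank(ker) = 30-22 = 8


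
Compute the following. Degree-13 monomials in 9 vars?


C(d+n-1,n-1)=C(21,8)=203490


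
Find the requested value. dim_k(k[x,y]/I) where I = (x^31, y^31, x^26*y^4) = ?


k[x,y]/I, I = (x^31, y^31, x^26*y^4)
Rect: 31x31=961. Corner: (31-26)x(31-4)=135.
dim = 961-135 = 826


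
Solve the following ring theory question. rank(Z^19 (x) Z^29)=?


rank(M(x)N) = rank(M)*rank(N)
19*29 = 551


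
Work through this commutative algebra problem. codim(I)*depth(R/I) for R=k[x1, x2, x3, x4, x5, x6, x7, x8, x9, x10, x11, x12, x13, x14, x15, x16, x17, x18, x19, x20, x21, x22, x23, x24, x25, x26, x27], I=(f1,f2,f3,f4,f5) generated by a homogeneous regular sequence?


codim=5, depth=dim(R/I)=27-5=22
Product=5*22=110


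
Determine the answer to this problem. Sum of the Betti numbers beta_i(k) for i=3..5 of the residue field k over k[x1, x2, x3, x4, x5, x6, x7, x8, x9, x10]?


Koszul resolution: beta_i(k)=C(n,i), n=10
C(10,3)=120, C(10,4)=210, C(10,5)=252
Sum=582


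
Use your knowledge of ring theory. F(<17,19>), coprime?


gcd(17,19)=1 => F=ab-a-b=17*19-17-19=323-36=287


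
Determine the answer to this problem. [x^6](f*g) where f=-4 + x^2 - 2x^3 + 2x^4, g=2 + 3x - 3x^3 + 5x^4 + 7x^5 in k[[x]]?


[x^6] = sum a_i*b_j, i+j=6
  1*5=5
  -2*-3=6
Sum=11


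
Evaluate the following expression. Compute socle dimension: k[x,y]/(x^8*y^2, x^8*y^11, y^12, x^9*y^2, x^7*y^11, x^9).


Socle = ann(m) = span of standard monomials u with x*u, y*u in I (staircase corners).
Redundant generators: x^9*y^2, x^8*y^11
Minimal generators: x^9, x^8*y^2, x^7*y^11, y^12
Corners: x^6y^11, x^7y^10, x^8y
Socle dim=3


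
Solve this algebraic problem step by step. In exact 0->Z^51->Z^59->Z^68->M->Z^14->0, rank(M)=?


Alt sum=0:
(-1)^0*51 + (-1)^1*59 + (-1)^2*68 + (-1)^3*? + (-1)^4*14=0
rank(M)=74


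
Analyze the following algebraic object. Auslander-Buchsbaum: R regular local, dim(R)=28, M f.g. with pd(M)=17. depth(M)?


pd+depth=depth(R)=28
depth=28-17=11


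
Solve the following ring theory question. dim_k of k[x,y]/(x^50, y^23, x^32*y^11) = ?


k[x,y]/I, I = (x^50, y^23, x^32*y^11)
Rect: 50x23=1150. Corner: (50-32)x(23-11)=216.
dim = 1150-216 = 934


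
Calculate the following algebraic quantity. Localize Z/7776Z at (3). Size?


3-primary part: 7776=3^5*32
Size=3^5=243


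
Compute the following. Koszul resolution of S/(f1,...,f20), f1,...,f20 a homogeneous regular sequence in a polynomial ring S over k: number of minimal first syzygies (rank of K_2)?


Regular sequence => Koszul complex is the minimal free resolution.
Syz_1 minimally generated by Koszul relations f_i*e_j - f_j*e_i (i<j): mu(Syz_1) = beta_2 = C(m,2) = m(m-1)/2
m=20
20*19/2 = 190


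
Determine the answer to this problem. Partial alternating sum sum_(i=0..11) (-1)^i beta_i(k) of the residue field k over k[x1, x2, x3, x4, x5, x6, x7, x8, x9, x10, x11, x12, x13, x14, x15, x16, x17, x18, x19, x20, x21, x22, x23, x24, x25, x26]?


Koszul resolution: beta_i(k)=C(n,i), n=26
sum_(i=0..p) (-1)^i C(n,i) = (-1)^p C(n-1,p)
(-1)^11*C(25,11) = (-1)^11*4457400 = -4457400


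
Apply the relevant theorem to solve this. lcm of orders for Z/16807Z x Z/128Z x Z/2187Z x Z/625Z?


Exponent = lcm of the cyclic orders; pairwise coprime => product.
7^5*2^7*3^7*5^4=16807*128*2187*625=2940552720000


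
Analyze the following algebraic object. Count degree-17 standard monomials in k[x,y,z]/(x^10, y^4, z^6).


Need i<10, j<4, k<6 with i+j+k=17.
For each i, j ranges over max(0,17-i-5)..min(3,17-i):
  i=0: j in [12,3] -> 0
  i=1: j in [11,3] -> 0
  i=2: j in [10,3] -> 0
  i=3: j in [9,3] -> 0
  i=4: j in [8,3] -> 0
  i=5: j in [7,3] -> 0
  i=6: j in [6,3] -> 0
  i=7: j in [5,3] -> 0
  i=8: j in [4,3] -> 0
  i=9: j in [3,3] -> 1
H(17) = 0+0+0+0+0+0+0+0+0+1 = 1


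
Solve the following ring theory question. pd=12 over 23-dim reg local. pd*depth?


pd+depth=23
depth=23-12=11
pd*depth=12*11=132


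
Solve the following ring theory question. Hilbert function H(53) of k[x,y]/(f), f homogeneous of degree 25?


H(t)=d for t>=d-1.
d=25, t=53
H(53)=25


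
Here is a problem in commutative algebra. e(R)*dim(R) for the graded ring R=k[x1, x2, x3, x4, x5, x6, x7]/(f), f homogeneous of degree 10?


e(R)=deg(f)=10, dim(R)=7-1=6
e*dim=10*6=60


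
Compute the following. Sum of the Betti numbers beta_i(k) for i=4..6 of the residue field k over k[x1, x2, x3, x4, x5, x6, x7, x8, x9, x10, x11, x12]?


Koszul resolution: beta_i(k)=C(n,i), n=12
C(12,4)=495, C(12,5)=792, C(12,6)=924
Sum=2211


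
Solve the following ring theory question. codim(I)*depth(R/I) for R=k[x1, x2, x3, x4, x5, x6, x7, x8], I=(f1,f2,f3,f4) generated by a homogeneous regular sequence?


codim=4, depth=dim(R/I)=8-4=4
Product=4*4=16


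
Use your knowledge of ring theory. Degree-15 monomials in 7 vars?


C(d+n-1,n-1)=C(21,6)=54264


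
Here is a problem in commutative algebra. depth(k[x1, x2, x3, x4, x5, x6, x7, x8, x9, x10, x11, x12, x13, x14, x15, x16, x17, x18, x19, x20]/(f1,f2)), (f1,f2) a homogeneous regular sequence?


depth(R)=20
depth(R/I)=20-2=18


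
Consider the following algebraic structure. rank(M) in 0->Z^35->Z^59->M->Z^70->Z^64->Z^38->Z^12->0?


Alt sum=0:
(-1)^0*35 + (-1)^1*59 + (-1)^2*? + (-1)^3*70 + (-1)^4*64 + (-1)^5*38 + (-1)^6*12=0
rank(M)=56


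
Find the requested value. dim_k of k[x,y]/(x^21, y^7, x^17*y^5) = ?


k[x,y]/I, I = (x^21, y^7, x^17*y^5)
Rect: 21x7=147. Corner: (21-17)x(7-5)=8.
dim = 147-8 = 139


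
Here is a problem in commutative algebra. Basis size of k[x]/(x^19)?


Basis: 1,x,...,x^18
dim=19


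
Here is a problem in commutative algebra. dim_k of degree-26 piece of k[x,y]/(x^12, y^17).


k[x,y], I = (x^12, y^17), d = 26
Need i < 12 and d-i < 17.
Range: 10 <= i <= 11.
H(26) = 2


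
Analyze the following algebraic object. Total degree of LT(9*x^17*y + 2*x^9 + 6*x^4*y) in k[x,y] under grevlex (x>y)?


LT: 9*x^17*y
deg_x=17, deg_y=1
Total=17+1=18


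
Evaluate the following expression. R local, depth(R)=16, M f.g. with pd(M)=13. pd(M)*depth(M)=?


pd+depth=16
depth=16-13=3
pd*depth=13*3=39


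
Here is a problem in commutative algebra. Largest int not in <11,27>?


gcd(11,27)=1 => F=ab-a-b=11*27-11-27=297-38=259


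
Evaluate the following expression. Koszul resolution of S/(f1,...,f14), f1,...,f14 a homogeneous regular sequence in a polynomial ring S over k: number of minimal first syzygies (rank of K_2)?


Regular sequence => Koszul complex is the minimal free resolution.
Syz_1 minimally generated by Koszul relations f_i*e_j - f_j*e_i (i<j): mu(Syz_1) = beta_2 = C(m,2) = m(m-1)/2
m=14
14*13/2 = 91


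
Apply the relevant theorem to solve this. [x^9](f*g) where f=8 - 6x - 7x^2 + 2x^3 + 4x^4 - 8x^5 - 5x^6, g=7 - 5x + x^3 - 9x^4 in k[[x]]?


[x^9] = sum a_i*b_j, i+j=9
  -8*-9=72
  -5*1=-5
Sum=67


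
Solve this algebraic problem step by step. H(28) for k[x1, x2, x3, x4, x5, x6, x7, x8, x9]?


C(d+n-1,n-1)=C(36,8)=30260340


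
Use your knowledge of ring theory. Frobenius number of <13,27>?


gcd(13,27)=1 => F=ab-a-b=13*27-13-27=351-40=311


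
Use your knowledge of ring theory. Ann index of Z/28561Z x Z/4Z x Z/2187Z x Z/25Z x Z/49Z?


Exponent = lcm of the cyclic orders; pairwise coprime => product.
13^4*2^2*3^7*5^2*7^2=28561*4*2187*25*49=306068244300


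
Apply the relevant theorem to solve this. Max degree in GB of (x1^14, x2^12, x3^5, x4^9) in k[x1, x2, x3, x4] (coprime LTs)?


Pure powers, coprime LTs => already GB.
Degrees: 14, 12, 5, 9
Max=14


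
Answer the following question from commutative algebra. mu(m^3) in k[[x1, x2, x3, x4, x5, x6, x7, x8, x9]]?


C(n+d-1,d)=C(11,3)=165


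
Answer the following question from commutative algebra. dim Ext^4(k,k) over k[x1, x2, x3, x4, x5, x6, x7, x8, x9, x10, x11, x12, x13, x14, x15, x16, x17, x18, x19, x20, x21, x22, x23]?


C(n,i)=C(23,4)=8855


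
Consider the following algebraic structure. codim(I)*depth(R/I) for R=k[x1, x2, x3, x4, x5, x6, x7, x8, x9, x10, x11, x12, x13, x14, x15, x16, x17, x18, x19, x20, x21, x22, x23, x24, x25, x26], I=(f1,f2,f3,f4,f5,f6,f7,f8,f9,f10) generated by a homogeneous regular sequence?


codim=10, depth=dim(R/I)=26-10=16
Product=10*16=160


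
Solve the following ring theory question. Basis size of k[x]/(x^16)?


Basis: 1,x,...,x^15
dim=16


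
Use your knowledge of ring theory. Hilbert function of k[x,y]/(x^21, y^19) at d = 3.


k[x,y], I = (x^21, y^19), d = 3
Need i < 21 and d-i < 19.
Range: 0 <= i <= 3.
H(3) = 4


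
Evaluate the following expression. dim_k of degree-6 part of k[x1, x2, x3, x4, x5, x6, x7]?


C(d+n-1,n-1)=C(12,6)=924


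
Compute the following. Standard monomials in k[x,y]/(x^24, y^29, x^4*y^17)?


k[x,y]/I, I = (x^24, y^29, x^4*y^17)
Rect: 24x29=696. Corner: (24-4)x(29-17)=240.
dim = 696-240 = 456


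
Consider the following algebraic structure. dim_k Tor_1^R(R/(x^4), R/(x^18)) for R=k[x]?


Tor_1(R/I,R/J)=(I cap J)/IJ=(x^18)/(x^22)
dim=22-18=min(4,18)=4


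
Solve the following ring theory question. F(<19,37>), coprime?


gcd(19,37)=1 => F=ab-a-b=19*37-19-37=703-56=647


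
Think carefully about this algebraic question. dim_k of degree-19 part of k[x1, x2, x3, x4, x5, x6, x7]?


C(d+n-1,n-1)=C(25,6)=177100


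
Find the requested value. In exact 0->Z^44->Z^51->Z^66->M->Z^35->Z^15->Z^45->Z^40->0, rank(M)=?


Alt sum=0:
(-1)^0*44 + (-1)^1*51 + (-1)^2*66 + (-1)^3*? + (-1)^4*35 + (-1)^5*15 + (-1)^6*45 + (-1)^7*40=0
rank(M)=84


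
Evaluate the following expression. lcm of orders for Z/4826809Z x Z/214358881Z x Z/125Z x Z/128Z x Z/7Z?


Exponent = lcm of the cyclic orders; pairwise coprime => product.
13^6*11^8*5^3*2^7*7^1=4826809*214358881*125*128*7=115882970116561648000


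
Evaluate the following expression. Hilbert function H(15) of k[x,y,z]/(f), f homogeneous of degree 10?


C(17,2)-C(7,2)=136-21=115


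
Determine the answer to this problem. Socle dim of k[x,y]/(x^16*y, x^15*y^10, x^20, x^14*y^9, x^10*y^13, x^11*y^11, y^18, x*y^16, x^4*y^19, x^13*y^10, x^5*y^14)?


Socle = ann(m) = span of standard monomials u with x*u, y*u in I (staircase corners).
Redundant generators: x^15*y^10, x^4*y^19
Minimal generators: x^20, x^16*y, x^14*y^9, x^13*y^10, x^11*y^11, x^10*y^13, x^5*y^14, x*y^16, y^18
Corners: y^17, x^4y^15, x^9y^13, x^10y^12, x^12y^10, x^13y^9, x^15y^8, x^19
Socle dim=8


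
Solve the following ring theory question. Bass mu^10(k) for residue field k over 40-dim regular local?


C(n,i)=C(40,10)=847660528


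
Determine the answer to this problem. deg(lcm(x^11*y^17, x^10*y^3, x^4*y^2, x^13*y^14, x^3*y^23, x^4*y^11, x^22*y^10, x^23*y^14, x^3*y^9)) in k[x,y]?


lcm = componentwise max:
x: max(11,10,4,13,3,4,22,23,3)=23
y: max(17,3,2,14,23,11,10,14,9)=23
Total=23+23=46


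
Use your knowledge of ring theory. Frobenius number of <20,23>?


gcd(20,23)=1 => F=ab-a-b=20*23-20-23=460-43=417


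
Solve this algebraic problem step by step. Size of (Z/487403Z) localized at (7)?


7-primary part: 487403=7^5*29
Size=7^5=16807


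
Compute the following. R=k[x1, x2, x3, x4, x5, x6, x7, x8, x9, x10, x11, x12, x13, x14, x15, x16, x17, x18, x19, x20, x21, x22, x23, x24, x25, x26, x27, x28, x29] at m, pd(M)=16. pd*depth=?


pd+depth=29
depth=29-16=13
pd*depth=16*13=208


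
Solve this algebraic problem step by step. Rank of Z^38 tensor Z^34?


rank(M(x)N) = rank(M)*rank(N)
38*34 = 1292


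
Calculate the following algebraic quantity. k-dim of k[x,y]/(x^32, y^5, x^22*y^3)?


k[x,y]/I, I = (x^32, y^5, x^22*y^3)
Rect: 32x5=160. Corner: (32-22)x(5-3)=20.
dim = 160-20 = 140


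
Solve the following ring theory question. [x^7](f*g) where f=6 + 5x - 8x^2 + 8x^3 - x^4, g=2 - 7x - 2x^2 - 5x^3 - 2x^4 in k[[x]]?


[x^7] = sum a_i*b_j, i+j=7
  8*-2=-16
  -1*-5=5
Sum=-11


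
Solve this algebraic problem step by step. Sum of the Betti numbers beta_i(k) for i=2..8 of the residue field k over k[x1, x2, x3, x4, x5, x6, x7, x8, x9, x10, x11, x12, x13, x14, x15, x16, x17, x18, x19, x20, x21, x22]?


Koszul resolution: beta_i(k)=C(n,i), n=22
C(22,2)=231, C(22,3)=1540, C(22,4)=7315, C(22,5)=26334, C(22,6)=74613, C(22,7)=170544, C(22,8)=319770
Sum=600347


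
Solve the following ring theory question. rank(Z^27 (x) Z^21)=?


rank(M(x)N) = rank(M)*rank(N)
27*21 = 567


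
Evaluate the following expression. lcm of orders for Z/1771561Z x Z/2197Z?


Exponent = lcm of the cyclic orders; pairwise coprime => product.
11^6*13^3=1771561*2197=3892119517


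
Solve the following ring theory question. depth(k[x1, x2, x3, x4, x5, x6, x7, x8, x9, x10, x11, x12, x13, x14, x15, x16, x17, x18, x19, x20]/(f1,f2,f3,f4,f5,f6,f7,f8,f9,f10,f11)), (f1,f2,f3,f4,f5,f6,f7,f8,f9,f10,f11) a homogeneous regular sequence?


depth(R)=20
depth(R/I)=20-11=9


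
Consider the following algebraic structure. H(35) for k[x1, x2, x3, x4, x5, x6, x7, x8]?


C(d+n-1,n-1)=C(42,7)=26978328


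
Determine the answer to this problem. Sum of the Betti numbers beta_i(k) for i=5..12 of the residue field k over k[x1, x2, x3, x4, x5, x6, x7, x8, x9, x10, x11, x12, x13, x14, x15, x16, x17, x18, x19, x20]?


Koszul resolution: beta_i(k)=C(n,i), n=20
C(20,5)=15504, C(20,6)=38760, C(20,7)=77520, C(20,8)=125970, C(20,9)=167960, C(20,10)=184756, C(20,11)=167960, C(20,12)=125970
Sum=904400


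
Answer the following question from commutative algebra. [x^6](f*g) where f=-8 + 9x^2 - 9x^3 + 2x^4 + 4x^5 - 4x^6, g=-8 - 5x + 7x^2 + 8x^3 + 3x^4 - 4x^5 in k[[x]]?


[x^6] = sum a_i*b_j, i+j=6
  9*3=27
  -9*8=-72
  2*7=14
  4*-5=-20
  -4*-8=32
Sum=-19


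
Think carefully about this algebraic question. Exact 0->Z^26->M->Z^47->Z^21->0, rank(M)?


Alt sum=0:
(-1)^0*26 + (-1)^1*? + (-1)^2*47 + (-1)^3*21=0
rank(M)=52


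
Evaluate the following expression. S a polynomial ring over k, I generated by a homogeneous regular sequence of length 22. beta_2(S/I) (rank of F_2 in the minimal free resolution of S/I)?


Regular sequence => Koszul complex is the minimal free resolution.
Syz_1 minimally generated by Koszul relations f_i*e_j - f_j*e_i (i<j): mu(Syz_1) = beta_2 = C(m,2) = m(m-1)/2
m=22
22*21/2 = 231


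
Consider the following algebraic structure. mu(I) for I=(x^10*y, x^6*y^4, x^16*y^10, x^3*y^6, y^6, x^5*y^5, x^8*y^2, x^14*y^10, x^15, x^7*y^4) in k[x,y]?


Remove redundant (divisible by others).
x^14*y^10 redundant.
x^7*y^4 redundant.
x^3*y^6 redundant.
x^16*y^10 redundant.
Min: x^15, x^10*y, x^8*y^2, x^6*y^4, x^5*y^5, y^6
Count=6


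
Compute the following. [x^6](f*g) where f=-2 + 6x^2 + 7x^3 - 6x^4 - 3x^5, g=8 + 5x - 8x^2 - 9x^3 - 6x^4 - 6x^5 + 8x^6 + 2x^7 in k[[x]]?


[x^6] = sum a_i*b_j, i+j=6
  -2*8=-16
  6*-6=-36
  7*-9=-63
  -6*-8=48
  -3*5=-15
Sum=-82


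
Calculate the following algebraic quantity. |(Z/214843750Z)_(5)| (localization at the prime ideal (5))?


5-primary part: 214843750=5^10*22
Size=5^10=9765625


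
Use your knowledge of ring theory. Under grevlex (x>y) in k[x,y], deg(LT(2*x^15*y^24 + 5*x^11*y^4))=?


LT: 2*x^15*y^24
deg_x=15, deg_y=24
Total=15+24=39


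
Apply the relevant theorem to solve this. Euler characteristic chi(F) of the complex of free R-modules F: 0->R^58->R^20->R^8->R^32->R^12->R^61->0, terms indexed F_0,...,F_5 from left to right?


chi = sum (-1)^i * rank:
(-1)^0*58=58
(-1)^1*20=-20
(-1)^2*8=8
(-1)^3*32=-32
(-1)^4*12=12
(-1)^5*61=-61
chi=-35


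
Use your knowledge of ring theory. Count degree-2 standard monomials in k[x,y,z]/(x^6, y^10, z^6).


Need i<6, j<10, k<6 with i+j+k=2.
For each i, j ranges over max(0,2-i-5)..min(9,2-i):
  i=0: j in [0,2] -> 3
  i=1: j in [0,1] -> 2
  i=2: j in [0,0] -> 1
H(2) = 3+2+1 = 6


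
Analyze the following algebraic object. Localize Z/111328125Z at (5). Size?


5-primary part: 111328125=5^9*57
Size=5^9=1953125


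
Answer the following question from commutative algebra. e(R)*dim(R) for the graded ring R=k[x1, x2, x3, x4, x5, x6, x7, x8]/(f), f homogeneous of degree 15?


e(R)=deg(f)=15, dim(R)=8-1=7
e*dim=15*7=105


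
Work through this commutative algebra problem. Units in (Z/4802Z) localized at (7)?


Local ring = Z/2401Z.
phi(2401) = 7^3*(7-1) = 2058


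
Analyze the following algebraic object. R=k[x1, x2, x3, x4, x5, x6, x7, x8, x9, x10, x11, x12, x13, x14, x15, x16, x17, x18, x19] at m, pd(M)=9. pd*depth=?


pd+depth=19
depth=19-9=10
pd*depth=9*10=90


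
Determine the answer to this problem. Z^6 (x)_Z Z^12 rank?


rank(M(x)N) = rank(M)*rank(N)
6*12 = 72


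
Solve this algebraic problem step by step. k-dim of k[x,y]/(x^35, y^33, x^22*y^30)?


k[x,y]/I, I = (x^35, y^33, x^22*y^30)
Rect: 35x33=1155. Corner: (35-22)x(33-30)=39.
dim = 1155-39 = 1116


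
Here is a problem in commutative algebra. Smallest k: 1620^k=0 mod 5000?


1620^k mod 5000:
k=1: 1620
k=2: 4400
k=3: 3000
k=4: 0
First zero at k = 4


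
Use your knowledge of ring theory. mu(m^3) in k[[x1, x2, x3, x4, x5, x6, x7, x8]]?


C(n+d-1,d)=C(10,3)=120


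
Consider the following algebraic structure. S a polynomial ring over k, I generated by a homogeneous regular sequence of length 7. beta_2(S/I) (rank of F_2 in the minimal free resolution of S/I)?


Regular sequence => Koszul complex is the minimal free resolution.
Syz_1 minimally generated by Koszul relations f_i*e_j - f_j*e_i (i<j): mu(Syz_1) = beta_2 = C(m,2) = m(m-1)/2
m=7
7*6/2 = 21


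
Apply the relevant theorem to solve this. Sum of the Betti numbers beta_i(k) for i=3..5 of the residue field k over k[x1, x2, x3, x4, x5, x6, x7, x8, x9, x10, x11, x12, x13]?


Koszul resolution: beta_i(k)=C(n,i), n=13
C(13,3)=286, C(13,4)=715, C(13,5)=1287
Sum=2288


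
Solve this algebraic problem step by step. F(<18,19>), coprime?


gcd(18,19)=1 => F=ab-a-b=18*19-18-19=342-37=305


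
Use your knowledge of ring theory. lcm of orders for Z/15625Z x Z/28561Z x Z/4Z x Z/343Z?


Exponent = lcm of the cyclic orders; pairwise coprime => product.
5^6*13^4*2^2*7^3=15625*28561*4*343=612276437500


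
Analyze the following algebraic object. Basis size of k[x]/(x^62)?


Basis: 1,x,...,x^61
dim=62


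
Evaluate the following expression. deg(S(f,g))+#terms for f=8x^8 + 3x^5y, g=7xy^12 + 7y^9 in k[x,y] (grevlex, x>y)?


LT(f)=8x^8, LT(g)=7xy^12
lcm(LM)=x^8y^12
S(f,g) (scaled by 56 to clear denominators) = 7y^12*f - 8x^7*g = 21x^5y^13 - 56x^7y^9
2 terms, deg 18.
18+2=20


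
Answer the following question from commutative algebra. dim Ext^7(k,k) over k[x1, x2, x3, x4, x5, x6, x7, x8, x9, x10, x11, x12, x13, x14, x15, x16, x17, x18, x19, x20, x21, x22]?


C(n,i)=C(22,7)=170544


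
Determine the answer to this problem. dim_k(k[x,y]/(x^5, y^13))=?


Basis: x^i*y^j, i<5, j<13
5*13=65


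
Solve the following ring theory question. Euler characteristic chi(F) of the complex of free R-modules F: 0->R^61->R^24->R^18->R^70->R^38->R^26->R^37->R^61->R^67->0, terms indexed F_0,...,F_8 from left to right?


chi = sum (-1)^i * rank:
(-1)^0*61=61
(-1)^1*24=-24
(-1)^2*18=18
(-1)^3*70=-70
(-1)^4*38=38
(-1)^5*26=-26
(-1)^6*37=37
(-1)^7*61=-61
(-1)^8*67=67
chi=40


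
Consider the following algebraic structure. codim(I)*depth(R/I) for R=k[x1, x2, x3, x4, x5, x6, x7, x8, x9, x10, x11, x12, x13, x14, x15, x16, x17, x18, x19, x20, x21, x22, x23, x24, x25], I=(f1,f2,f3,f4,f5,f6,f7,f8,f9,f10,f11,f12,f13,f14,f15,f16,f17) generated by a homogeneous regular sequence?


codim=17, depth=dim(R/I)=25-17=8
Product=17*8=136


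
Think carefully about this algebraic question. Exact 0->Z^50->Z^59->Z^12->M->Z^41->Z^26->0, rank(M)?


Alt sum=0:
(-1)^0*50 + (-1)^1*59 + (-1)^2*12 + (-1)^3*? + (-1)^4*41 + (-1)^5*26=0
rank(M)=18


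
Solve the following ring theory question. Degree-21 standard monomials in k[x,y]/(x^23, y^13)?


k[x,y], I = (x^23, y^13), d = 21
Need i < 23 and d-i < 13.
Range: 9 <= i <= 21.
H(21) = 13
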